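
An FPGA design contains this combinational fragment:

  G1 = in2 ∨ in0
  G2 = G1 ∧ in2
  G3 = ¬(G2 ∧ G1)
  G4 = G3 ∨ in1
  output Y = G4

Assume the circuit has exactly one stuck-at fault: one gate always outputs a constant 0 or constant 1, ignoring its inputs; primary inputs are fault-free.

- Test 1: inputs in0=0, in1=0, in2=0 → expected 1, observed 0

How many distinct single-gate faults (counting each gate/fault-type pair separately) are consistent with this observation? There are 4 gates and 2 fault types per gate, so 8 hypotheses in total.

2

Fault-free: G1=0, G2=0, G3=1, G4=1 → 1. Observed 0.
  G1 stuck-at-0: output 1 ✗
  G1 stuck-at-1: output 1 ✗
  G2 stuck-at-0: output 1 ✗
  G2 stuck-at-1: output 1 ✗
  G3 stuck-at-0: output 0 ✓
  G3 stuck-at-1: output 1 ✗
  G4 stuck-at-0: output 0 ✓
  G4 stuck-at-1: output 1 ✗
Consistent faults: {G3 stuck-at-0, G4 stuck-at-0} — 2 in all.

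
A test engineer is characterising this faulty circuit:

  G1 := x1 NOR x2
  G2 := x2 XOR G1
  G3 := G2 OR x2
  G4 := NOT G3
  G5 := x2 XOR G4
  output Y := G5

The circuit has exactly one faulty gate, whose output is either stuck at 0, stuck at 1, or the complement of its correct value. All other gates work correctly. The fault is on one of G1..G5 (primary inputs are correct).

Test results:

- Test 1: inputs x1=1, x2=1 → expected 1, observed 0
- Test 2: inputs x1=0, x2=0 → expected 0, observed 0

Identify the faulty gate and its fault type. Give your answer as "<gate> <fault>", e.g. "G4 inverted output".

G5 stuck-at-0

Fault-free values for test 1 (x1=1, x2=1): G1=0, G2=1, G3=1, G4=0, G5=1, giving Y=1. Observed 0.
Test 1: faults giving observed 0 are {G3 stuck-at-0, G3 inverted output, G4 stuck-at-1, G4 inverted output, G5 stuck-at-0, G5 inverted output}.
Test 2 (x1=0, x2=0): fault-free G1=1, G2=1, G3=1, G4=0, G5=0 → 0; observed 0. Eliminates G3 stuck-at-0, G3 inverted output, G4 stuck-at-1, G4 inverted output, G5 inverted output.
Only G5 stuck-at-0 is consistent with every test.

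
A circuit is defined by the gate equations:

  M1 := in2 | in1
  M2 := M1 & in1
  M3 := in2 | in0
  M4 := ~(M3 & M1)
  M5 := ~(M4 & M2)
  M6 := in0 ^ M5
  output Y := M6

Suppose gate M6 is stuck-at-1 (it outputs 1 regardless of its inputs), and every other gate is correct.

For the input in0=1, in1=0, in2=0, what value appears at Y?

1

Propagate with M6 forced: M1=0, M2=0, M3=1, M4=1, M5=1, M6=1 [stuck-at-1].
So Y = 1. (Without the fault it would be 0.)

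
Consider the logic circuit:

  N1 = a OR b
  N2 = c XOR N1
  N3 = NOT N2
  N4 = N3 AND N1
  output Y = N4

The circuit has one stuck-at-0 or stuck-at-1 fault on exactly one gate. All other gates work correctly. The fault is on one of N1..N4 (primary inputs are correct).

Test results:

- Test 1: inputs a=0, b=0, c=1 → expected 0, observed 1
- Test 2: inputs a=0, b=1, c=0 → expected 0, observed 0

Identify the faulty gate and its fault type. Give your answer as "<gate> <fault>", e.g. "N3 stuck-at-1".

N1 stuck-at-1

Fault-free values for test 1 (a=0, b=0, c=1): N1=0, N2=1, N3=0, N4=0, giving Y=0. Observed 1.
Test 1: faults giving observed 1 are {N1 stuck-at-1, N4 stuck-at-1}.
Test 2 (a=0, b=1, c=0): fault-free N1=1, N2=1, N3=0, N4=0 → 0; observed 0. Eliminates N4 stuck-at-1.
Only N1 stuck-at-1 is consistent with every test.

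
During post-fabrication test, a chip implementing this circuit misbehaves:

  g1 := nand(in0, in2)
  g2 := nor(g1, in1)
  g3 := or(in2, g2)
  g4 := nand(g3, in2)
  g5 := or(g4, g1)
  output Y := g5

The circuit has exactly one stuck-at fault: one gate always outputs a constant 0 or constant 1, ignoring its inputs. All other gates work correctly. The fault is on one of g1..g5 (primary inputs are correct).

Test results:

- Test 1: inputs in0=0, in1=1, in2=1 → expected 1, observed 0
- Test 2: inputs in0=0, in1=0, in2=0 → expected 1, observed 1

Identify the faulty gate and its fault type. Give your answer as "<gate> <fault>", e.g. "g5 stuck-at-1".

g1 stuck-at-0

Fault-free values for test 1 (in0=0, in1=1, in2=1): g1=1, g2=0, g3=1, g4=0, g5=1, giving Y=1. Observed 0.
Test 1: faults giving observed 0 are {g1 stuck-at-0, g5 stuck-at-0}.
Test 2 (in0=0, in1=0, in2=0): fault-free g1=1, g2=0, g3=0, g4=1, g5=1 → 1; observed 1. Eliminates g5 stuck-at-0.
Only g1 stuck-at-0 is consistent with every test.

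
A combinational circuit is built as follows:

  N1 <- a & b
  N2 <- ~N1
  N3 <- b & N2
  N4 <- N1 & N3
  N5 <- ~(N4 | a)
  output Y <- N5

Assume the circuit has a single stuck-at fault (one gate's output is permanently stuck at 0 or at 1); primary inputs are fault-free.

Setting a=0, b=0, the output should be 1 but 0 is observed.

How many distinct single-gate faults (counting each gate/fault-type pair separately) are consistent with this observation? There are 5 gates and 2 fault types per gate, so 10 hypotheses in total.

2

Fault-free: N1=0, N2=1, N3=0, N4=0, N5=1 → 1. Observed 0.
  N1 stuck-at-0: output 1 ✗
  N1 stuck-at-1: output 1 ✗
  N2 stuck-at-0: output 1 ✗
  N2 stuck-at-1: output 1 ✗
  N3 stuck-at-0: output 1 ✗
  N3 stuck-at-1: output 1 ✗
  N4 stuck-at-0: output 1 ✗
  N4 stuck-at-1: output 0 ✓
  N5 stuck-at-0: output 0 ✓
  N5 stuck-at-1: output 1 ✗
Consistent faults: {N4 stuck-at-1, N5 stuck-at-0} — 2 in all.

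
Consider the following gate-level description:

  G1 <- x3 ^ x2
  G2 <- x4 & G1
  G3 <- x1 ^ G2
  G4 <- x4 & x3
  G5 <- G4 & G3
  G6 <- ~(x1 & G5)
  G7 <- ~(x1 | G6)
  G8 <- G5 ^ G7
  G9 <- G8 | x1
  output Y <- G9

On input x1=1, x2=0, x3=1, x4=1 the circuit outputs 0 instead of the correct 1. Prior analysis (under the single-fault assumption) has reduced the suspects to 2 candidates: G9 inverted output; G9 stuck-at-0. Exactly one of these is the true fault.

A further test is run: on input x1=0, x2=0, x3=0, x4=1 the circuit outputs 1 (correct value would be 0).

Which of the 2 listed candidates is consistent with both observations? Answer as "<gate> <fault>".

Evaluate each candidate on input x1=0, x2=0, x3=0, x4=1:
  G9 inverted output: G1=0, G2=0, G3=0, G4=0, G5=0, G6=1, G7=0, G8=0, G9=1 [inverted output] → 1 — matches
  G9 stuck-at-0: G1=0, G2=0, G3=0, G4=0, G5=0, G6=1, G7=0, G8=0, G9=0 [stuck-at-0] → 0 — eliminated
Only G9 inverted output reproduces the observed 1.

G9 inverted output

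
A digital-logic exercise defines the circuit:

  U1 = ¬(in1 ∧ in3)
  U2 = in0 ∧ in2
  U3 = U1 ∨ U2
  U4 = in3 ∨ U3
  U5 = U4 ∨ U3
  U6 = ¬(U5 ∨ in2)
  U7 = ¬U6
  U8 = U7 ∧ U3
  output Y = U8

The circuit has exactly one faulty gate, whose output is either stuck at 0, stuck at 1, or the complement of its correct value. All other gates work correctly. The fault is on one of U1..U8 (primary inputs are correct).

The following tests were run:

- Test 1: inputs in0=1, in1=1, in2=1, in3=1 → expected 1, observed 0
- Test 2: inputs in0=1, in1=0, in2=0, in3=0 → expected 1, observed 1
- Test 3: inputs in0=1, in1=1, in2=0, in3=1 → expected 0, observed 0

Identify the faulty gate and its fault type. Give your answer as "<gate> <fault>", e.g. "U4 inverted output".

U2 stuck-at-0

Fault-free values for test 1 (in0=1, in1=1, in2=1, in3=1): U1=0, U2=1, U3=1, U4=1, U5=1, U6=0, U7=1, U8=1, giving Y=1. Observed 0.
Test 1: faults giving observed 0 are {U2 stuck-at-0, U2 inverted output, U3 stuck-at-0, U3 inverted output, U6 stuck-at-1, U6 inverted output, U7 stuck-at-0, U7 inverted output, U8 stuck-at-0, U8 inverted output}.
Test 2 (in0=1, in1=0, in2=0, in3=0): fault-free U1=1, U2=0, U3=1, U4=1, U5=1, U6=0, U7=1, U8=1 → 1; observed 1. Eliminates U3 stuck-at-0, U3 inverted output, U6 stuck-at-1, U6 inverted output, U7 stuck-at-0, U7 inverted output, U8 stuck-at-0, U8 inverted output.
Test 3 (in0=1, in1=1, in2=0, in3=1): fault-free U1=0, U2=0, U3=0, U4=1, U5=1, U6=0, U7=1, U8=0 → 0; observed 0. Eliminates U2 inverted output.
Only U2 stuck-at-0 is consistent with every test.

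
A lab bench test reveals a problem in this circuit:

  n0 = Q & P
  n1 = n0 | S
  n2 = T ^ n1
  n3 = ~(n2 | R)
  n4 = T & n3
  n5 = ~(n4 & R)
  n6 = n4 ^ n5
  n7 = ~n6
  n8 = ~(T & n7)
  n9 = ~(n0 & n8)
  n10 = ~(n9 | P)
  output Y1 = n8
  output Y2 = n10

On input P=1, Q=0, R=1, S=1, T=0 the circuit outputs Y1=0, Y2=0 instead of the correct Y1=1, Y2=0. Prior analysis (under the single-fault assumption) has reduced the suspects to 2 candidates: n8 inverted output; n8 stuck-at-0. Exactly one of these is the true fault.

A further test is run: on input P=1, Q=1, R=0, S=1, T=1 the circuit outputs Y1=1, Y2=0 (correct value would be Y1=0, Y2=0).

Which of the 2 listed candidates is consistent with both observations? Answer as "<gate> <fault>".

n8 inverted output

Evaluate each candidate on input P=1, Q=1, R=0, S=1, T=1:
  n8 inverted output: n0=1, n1=1, n2=0, n3=1, n4=1, n5=1, n6=0, n7=1, n8=1 [inverted output], n9=0, n10=0 → Y1=1, Y2=0 — matches
  n8 stuck-at-0: n0=1, n1=1, n2=0, n3=1, n4=1, n5=1, n6=0, n7=1, n8=0 [stuck-at-0], n9=1, n10=0 → Y1=0, Y2=0 — eliminated
Only n8 inverted output reproduces the observed Y1=1, Y2=0.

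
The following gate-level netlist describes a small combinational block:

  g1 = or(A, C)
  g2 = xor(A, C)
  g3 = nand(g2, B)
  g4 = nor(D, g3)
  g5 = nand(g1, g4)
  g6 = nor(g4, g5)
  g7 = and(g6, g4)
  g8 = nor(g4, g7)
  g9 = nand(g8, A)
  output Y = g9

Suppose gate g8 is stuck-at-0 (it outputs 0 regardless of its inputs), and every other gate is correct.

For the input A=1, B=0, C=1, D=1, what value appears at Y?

Propagate with g8 forced: g1=1, g2=0, g3=1, g4=0, g5=1, g6=0, g7=0, g8=0 [stuck-at-0], g9=1.
So Y = 1. (Without the fault it would be 0.)

1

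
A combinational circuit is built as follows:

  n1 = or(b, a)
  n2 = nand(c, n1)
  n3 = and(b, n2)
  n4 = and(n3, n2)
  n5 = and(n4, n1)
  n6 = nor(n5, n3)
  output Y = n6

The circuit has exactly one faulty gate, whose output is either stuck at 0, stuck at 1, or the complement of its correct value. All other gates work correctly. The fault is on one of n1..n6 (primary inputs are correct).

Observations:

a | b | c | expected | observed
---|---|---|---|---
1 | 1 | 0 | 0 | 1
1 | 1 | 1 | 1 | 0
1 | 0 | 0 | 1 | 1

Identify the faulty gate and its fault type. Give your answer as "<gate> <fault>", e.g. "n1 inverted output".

n2 inverted output

Fault-free values for test 1 (a=1, b=1, c=0): n1=1, n2=1, n3=1, n4=1, n5=1, n6=0, giving Y=0. Observed 1.
Test 1: faults giving observed 1 are {n2 stuck-at-0, n2 inverted output, n3 stuck-at-0, n3 inverted output, n6 stuck-at-1, n6 inverted output}.
Test 2 (a=1, b=1, c=1): fault-free n1=1, n2=0, n3=0, n4=0, n5=0, n6=1 → 1; observed 0. Eliminates n2 stuck-at-0, n3 stuck-at-0, n6 stuck-at-1.
Test 3 (a=1, b=0, c=0): fault-free n1=1, n2=1, n3=0, n4=0, n5=0, n6=1 → 1; observed 1. Eliminates n3 inverted output, n6 inverted output.
Only n2 inverted output is consistent with every test.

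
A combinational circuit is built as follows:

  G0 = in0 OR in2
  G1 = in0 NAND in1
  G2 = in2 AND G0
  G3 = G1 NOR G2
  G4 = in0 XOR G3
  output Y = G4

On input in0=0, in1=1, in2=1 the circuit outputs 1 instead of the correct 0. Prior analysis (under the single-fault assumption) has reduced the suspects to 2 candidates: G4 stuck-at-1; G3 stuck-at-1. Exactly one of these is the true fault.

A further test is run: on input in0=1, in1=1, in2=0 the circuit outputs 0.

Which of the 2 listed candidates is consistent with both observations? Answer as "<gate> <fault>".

Evaluate each candidate on input in0=1, in1=1, in2=0:
  G4 stuck-at-1: G0=1, G1=0, G2=0, G3=1, G4=1 [stuck-at-1] → 1 — eliminated
  G3 stuck-at-1: G0=1, G1=0, G2=0, G3=1 [stuck-at-1], G4=0 → 0 — matches
Only G3 stuck-at-1 reproduces the observed 0.

G3 stuck-at-1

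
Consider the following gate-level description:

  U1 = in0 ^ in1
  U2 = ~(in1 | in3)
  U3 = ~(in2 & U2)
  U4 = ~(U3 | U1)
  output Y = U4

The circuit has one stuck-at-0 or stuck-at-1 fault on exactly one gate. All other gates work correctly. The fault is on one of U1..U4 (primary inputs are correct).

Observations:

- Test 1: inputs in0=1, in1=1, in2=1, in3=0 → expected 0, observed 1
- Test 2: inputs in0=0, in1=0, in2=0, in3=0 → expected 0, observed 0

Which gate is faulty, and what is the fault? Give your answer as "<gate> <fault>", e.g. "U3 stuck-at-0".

U2 stuck-at-1

Fault-free values for test 1 (in0=1, in1=1, in2=1, in3=0): U1=0, U2=0, U3=1, U4=0, giving Y=0. Observed 1.
Test 1: faults giving observed 1 are {U2 stuck-at-1, U3 stuck-at-0, U4 stuck-at-1}.
Test 2 (in0=0, in1=0, in2=0, in3=0): fault-free U1=0, U2=1, U3=1, U4=0 → 0; observed 0. Eliminates U3 stuck-at-0, U4 stuck-at-1.
Only U2 stuck-at-1 is consistent with every test.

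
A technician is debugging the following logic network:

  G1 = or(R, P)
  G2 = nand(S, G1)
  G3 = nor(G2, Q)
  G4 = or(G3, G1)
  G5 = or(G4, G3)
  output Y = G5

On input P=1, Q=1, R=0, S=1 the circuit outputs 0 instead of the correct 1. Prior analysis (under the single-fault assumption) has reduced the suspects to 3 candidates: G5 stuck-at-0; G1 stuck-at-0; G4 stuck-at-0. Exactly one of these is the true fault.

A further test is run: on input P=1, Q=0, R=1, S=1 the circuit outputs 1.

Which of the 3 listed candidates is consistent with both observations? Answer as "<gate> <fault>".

G4 stuck-at-0

Evaluate each candidate on input P=1, Q=0, R=1, S=1:
  G5 stuck-at-0: G1=1, G2=0, G3=1, G4=1, G5=0 [stuck-at-0] → 0 — eliminated
  G1 stuck-at-0: G1=0 [stuck-at-0], G2=1, G3=0, G4=0, G5=0 → 0 — eliminated
  G4 stuck-at-0: G1=1, G2=0, G3=1, G4=0 [stuck-at-0], G5=1 → 1 — matches
Only G4 stuck-at-0 reproduces the observed 1.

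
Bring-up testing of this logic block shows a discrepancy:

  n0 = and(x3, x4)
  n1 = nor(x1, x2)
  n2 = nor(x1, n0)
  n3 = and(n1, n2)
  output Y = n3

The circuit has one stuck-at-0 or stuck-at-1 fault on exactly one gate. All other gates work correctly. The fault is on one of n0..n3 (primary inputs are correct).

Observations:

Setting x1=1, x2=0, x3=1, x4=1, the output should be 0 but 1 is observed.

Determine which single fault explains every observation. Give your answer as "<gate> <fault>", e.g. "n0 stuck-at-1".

n3 stuck-at-1

Fault-free values for test 1 (x1=1, x2=0, x3=1, x4=1): n0=1, n1=0, n2=0, n3=0, giving Y=0. Observed 1.
Test 1: faults giving observed 1 are {n3 stuck-at-1}.
Only n3 stuck-at-1 is consistent with every test.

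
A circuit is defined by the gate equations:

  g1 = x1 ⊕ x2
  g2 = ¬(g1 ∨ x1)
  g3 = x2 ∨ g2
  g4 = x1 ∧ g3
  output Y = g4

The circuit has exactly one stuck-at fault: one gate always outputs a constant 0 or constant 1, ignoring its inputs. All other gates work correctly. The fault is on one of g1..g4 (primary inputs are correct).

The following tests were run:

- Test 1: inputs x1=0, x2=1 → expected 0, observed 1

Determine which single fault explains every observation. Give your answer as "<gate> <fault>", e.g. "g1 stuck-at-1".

g4 stuck-at-1

Fault-free values for test 1 (x1=0, x2=1): g1=1, g2=0, g3=1, g4=0, giving Y=0. Observed 1.
Test 1: faults giving observed 1 are {g4 stuck-at-1}.
Only g4 stuck-at-1 is consistent with every test.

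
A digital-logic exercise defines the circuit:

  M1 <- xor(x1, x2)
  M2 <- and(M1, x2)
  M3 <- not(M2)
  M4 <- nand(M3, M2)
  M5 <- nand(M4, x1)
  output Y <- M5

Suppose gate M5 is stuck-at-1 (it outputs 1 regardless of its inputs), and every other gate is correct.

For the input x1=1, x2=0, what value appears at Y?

Propagate with M5 forced: M1=1, M2=0, M3=1, M4=1, M5=1 [stuck-at-1].
So Y = 1. (Without the fault it would be 0.)

1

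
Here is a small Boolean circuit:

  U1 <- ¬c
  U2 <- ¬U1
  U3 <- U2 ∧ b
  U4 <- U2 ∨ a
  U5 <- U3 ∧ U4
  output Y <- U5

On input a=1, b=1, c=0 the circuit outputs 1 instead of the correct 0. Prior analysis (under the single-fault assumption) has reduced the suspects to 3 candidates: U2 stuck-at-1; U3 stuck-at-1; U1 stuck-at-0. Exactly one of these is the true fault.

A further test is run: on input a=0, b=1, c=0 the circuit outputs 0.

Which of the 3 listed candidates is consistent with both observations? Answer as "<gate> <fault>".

U3 stuck-at-1

Evaluate each candidate on input a=0, b=1, c=0:
  U2 stuck-at-1: U1=1, U2=1 [stuck-at-1], U3=1, U4=1, U5=1 → 1 — eliminated
  U3 stuck-at-1: U1=1, U2=0, U3=1 [stuck-at-1], U4=0, U5=0 → 0 — matches
  U1 stuck-at-0: U1=0 [stuck-at-0], U2=1, U3=1, U4=1, U5=1 → 1 — eliminated
Only U3 stuck-at-1 reproduces the observed 0.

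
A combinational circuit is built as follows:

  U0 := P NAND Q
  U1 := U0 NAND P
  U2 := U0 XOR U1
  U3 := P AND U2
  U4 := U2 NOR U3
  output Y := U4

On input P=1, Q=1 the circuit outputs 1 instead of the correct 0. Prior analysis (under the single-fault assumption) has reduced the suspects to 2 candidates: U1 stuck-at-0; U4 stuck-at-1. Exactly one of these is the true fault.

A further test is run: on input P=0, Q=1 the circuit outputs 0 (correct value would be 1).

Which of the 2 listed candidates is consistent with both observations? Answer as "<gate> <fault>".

U1 stuck-at-0

Evaluate each candidate on input P=0, Q=1:
  U1 stuck-at-0: U0=1, U1=0 [stuck-at-0], U2=1, U3=0, U4=0 → 0 — matches
  U4 stuck-at-1: U0=1, U1=1, U2=0, U3=0, U4=1 [stuck-at-1] → 1 — eliminated
Only U1 stuck-at-0 reproduces the observed 0.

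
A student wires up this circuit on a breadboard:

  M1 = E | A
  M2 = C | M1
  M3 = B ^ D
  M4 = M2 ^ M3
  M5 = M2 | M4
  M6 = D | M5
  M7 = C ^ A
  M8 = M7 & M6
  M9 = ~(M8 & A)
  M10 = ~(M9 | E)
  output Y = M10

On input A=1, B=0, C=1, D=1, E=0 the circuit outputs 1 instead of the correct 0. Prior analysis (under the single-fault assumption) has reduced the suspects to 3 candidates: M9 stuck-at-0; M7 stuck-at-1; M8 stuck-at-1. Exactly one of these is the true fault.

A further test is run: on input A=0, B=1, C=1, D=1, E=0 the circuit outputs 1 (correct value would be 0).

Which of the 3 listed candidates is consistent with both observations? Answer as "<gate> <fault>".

M9 stuck-at-0

Evaluate each candidate on input A=0, B=1, C=1, D=1, E=0:
  M9 stuck-at-0: M1=0, M2=1, M3=0, M4=1, M5=1, M6=1, M7=1, M8=1, M9=0 [stuck-at-0], M10=1 → 1 — matches
  M7 stuck-at-1: M1=0, M2=1, M3=0, M4=1, M5=1, M6=1, M7=1 [stuck-at-1], M8=1, M9=1, M10=0 → 0 — eliminated
  M8 stuck-at-1: M1=0, M2=1, M3=0, M4=1, M5=1, M6=1, M7=1, M8=1 [stuck-at-1], M9=1, M10=0 → 0 — eliminated
Only M9 stuck-at-0 reproduces the observed 1.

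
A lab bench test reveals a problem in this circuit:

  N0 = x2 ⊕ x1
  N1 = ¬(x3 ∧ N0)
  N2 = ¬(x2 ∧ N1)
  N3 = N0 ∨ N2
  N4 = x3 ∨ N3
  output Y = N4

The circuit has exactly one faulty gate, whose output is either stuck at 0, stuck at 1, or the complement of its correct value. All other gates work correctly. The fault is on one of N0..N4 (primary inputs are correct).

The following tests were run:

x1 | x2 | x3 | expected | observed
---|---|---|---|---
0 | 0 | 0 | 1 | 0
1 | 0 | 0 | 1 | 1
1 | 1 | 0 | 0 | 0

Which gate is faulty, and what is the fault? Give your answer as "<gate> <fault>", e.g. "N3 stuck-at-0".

Fault-free values for test 1 (x1=0, x2=0, x3=0): N0=0, N1=1, N2=1, N3=1, N4=1, giving Y=1. Observed 0.
Test 1: faults giving observed 0 are {N2 stuck-at-0, N2 inverted output, N3 stuck-at-0, N3 inverted output, N4 stuck-at-0, N4 inverted output}.
Test 2 (x1=1, x2=0, x3=0): fault-free N0=1, N1=1, N2=1, N3=1, N4=1 → 1; observed 1. Eliminates N3 stuck-at-0, N3 inverted output, N4 stuck-at-0, N4 inverted output.
Test 3 (x1=1, x2=1, x3=0): fault-free N0=0, N1=1, N2=0, N3=0, N4=0 → 0; observed 0. Eliminates N2 inverted output.
Only N2 stuck-at-0 is consistent with every test.

N2 stuck-at-0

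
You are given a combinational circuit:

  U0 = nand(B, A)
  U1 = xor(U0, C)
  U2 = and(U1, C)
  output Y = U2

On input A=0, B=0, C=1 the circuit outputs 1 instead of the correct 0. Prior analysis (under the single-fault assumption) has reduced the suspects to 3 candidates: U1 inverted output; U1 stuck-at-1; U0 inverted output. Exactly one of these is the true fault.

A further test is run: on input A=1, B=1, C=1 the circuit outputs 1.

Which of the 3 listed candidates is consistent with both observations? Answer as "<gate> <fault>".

Evaluate each candidate on input A=1, B=1, C=1:
  U1 inverted output: U0=0, U1=0 [inverted output], U2=0 → 0 — eliminated
  U1 stuck-at-1: U0=0, U1=1 [stuck-at-1], U2=1 → 1 — matches
  U0 inverted output: U0=1 [inverted output], U1=0, U2=0 → 0 — eliminated
Only U1 stuck-at-1 reproduces the observed 1.

U1 stuck-at-1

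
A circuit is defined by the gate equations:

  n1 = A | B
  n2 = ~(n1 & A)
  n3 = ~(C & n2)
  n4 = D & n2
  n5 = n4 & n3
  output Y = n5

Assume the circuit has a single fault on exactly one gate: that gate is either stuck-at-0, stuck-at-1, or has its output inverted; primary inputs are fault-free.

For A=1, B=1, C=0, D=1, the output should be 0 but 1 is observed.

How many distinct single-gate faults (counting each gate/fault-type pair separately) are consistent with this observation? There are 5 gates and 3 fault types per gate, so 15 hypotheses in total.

8

Fault-free: n1=1, n2=0, n3=1, n4=0, n5=0 → 0. Observed 1.
  n1: stuck-at-0, inverted output ✓; others ✗
  n2: stuck-at-1, inverted output ✓; others ✗
  n3: none of the 3 fault types match ✗
  n4: stuck-at-1, inverted output ✓; others ✗
  n5: stuck-at-1, inverted output ✓; others ✗
Consistent faults: {n1 stuck-at-0, n1 inverted output, n2 stuck-at-1, n2 inverted output, n4 stuck-at-1, n4 inverted output, n5 stuck-at-1, n5 inverted output} — 8 in all.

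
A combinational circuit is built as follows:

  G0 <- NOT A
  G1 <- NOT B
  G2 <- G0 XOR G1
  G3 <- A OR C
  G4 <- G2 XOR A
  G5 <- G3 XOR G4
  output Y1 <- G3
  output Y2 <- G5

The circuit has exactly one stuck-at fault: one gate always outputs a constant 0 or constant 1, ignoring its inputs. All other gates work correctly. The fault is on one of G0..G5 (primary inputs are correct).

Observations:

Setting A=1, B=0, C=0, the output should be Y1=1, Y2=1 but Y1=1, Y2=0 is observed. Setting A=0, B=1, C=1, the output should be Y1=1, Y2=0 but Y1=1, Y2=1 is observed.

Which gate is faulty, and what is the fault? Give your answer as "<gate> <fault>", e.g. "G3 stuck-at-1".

Fault-free values for test 1 (A=1, B=0, C=0): G0=0, G1=1, G2=1, G3=1, G4=0, G5=1, giving Y1=1, Y2=1. Observed Y1=1, Y2=0.
Test 1: faults giving observed Y1=1, Y2=0 are {G0 stuck-at-1, G1 stuck-at-0, G2 stuck-at-0, G4 stuck-at-1, G5 stuck-at-0}.
Test 2 (A=0, B=1, C=1): fault-free G0=1, G1=0, G2=1, G3=1, G4=1, G5=0 → Y1=1, Y2=0; observed Y1=1, Y2=1. Eliminates G0 stuck-at-1, G1 stuck-at-0, G4 stuck-at-1, G5 stuck-at-0.
Only G2 stuck-at-0 is consistent with every test.

G2 stuck-at-0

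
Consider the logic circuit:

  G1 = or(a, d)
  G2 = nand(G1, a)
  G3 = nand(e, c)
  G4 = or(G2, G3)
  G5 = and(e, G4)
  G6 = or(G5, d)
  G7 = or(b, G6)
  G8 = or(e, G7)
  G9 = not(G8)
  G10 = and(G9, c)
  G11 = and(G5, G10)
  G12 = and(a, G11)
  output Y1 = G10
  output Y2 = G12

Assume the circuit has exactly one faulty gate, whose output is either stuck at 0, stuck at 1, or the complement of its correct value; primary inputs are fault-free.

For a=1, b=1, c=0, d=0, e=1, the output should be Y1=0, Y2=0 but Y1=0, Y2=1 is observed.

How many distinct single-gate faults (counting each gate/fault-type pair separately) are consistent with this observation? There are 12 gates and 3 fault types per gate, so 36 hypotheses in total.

Fault-free: G1=1, G2=0, G3=1, G4=1, G5=1, G6=1, G7=1, G8=1, G9=0, G10=0, G11=0, G12=0 → Y1=0, Y2=0. Observed Y1=0, Y2=1.
  G1: none of the 3 fault types match ✗
  G2: none of the 3 fault types match ✗
  G3: none of the 3 fault types match ✗
  G4: none of the 3 fault types match ✗
  G5: none of the 3 fault types match ✗
  G6: none of the 3 fault types match ✗
  G7: none of the 3 fault types match ✗
  G8: none of the 3 fault types match ✗
  G9: none of the 3 fault types match ✗
  G10: none of the 3 fault types match ✗
  G11: stuck-at-1, inverted output ✓; others ✗
  G12: stuck-at-1, inverted output ✓; others ✗
Consistent faults: {G11 stuck-at-1, G11 inverted output, G12 stuck-at-1, G12 inverted output} — 4 in all.

4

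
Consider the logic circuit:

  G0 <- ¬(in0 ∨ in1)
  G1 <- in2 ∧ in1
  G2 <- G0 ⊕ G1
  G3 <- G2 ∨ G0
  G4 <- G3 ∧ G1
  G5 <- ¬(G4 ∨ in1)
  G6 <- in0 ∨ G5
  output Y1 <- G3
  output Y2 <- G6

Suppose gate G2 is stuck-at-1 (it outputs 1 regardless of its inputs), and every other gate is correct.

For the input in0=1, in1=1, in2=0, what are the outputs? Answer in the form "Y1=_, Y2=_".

Propagate with G2 forced: G0=0, G1=0, G2=1 [stuck-at-1], G3=1, G4=0, G5=0, G6=1.
So the outputs are Y1=1, Y2=1. (Without the fault they would be Y1=0, Y2=1.)

Y1=1, Y2=1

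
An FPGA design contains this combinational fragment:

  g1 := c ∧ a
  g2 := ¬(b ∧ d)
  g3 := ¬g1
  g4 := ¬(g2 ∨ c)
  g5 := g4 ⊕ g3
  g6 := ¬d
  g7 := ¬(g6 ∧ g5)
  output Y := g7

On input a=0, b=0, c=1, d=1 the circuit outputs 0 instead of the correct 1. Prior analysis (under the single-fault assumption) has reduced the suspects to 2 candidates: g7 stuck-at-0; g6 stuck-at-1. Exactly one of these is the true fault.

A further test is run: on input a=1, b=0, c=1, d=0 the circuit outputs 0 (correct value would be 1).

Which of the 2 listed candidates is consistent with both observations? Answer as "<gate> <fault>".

Evaluate each candidate on input a=1, b=0, c=1, d=0:
  g7 stuck-at-0: g1=1, g2=1, g3=0, g4=0, g5=0, g6=1, g7=0 [stuck-at-0] → 0 — matches
  g6 stuck-at-1: g1=1, g2=1, g3=0, g4=0, g5=0, g6=1 [stuck-at-1], g7=1 → 1 — eliminated
Only g7 stuck-at-0 reproduces the observed 0.

g7 stuck-at-0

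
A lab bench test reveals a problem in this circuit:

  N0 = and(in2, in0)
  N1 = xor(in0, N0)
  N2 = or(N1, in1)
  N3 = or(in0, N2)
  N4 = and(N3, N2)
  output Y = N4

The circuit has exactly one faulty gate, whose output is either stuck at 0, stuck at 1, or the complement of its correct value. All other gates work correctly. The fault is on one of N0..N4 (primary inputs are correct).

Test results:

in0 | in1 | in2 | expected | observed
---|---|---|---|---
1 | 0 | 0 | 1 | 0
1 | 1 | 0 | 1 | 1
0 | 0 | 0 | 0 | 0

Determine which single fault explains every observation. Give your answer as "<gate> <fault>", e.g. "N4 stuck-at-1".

Fault-free values for test 1 (in0=1, in1=0, in2=0): N0=0, N1=1, N2=1, N3=1, N4=1, giving Y=1. Observed 0.
Test 1: faults giving observed 0 are {N0 stuck-at-1, N0 inverted output, N1 stuck-at-0, N1 inverted output, N2 stuck-at-0, N2 inverted output, N3 stuck-at-0, N3 inverted output, N4 stuck-at-0, N4 inverted output}.
Test 2 (in0=1, in1=1, in2=0): fault-free N0=0, N1=1, N2=1, N3=1, N4=1 → 1; observed 1. Eliminates N2 stuck-at-0, N2 inverted output, N3 stuck-at-0, N3 inverted output, N4 stuck-at-0, N4 inverted output.
Test 3 (in0=0, in1=0, in2=0): fault-free N0=0, N1=0, N2=0, N3=0, N4=0 → 0; observed 0. Eliminates N0 stuck-at-1, N0 inverted output, N1 inverted output.
Only N1 stuck-at-0 is consistent with every test.

N1 stuck-at-0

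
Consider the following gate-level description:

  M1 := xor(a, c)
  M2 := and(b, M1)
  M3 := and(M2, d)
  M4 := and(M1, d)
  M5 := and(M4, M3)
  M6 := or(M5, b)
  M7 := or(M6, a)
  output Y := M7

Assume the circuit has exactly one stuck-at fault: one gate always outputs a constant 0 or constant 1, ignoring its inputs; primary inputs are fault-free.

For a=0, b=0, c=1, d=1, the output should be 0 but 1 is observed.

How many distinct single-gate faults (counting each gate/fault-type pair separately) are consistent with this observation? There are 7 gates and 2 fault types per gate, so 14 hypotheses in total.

5

Fault-free: M1=1, M2=0, M3=0, M4=1, M5=0, M6=0, M7=0 → 0. Observed 1.
  M1 stuck-at-0: output 0 ✗
  M1 stuck-at-1: output 0 ✗
  M2 stuck-at-0: output 0 ✗
  M2 stuck-at-1: output 1 ✓
  M3 stuck-at-0: output 0 ✗
  M3 stuck-at-1: output 1 ✓
  M4 stuck-at-0: output 0 ✗
  M4 stuck-at-1: output 0 ✗
  M5 stuck-at-0: output 0 ✗
  M5 stuck-at-1: output 1 ✓
  M6 stuck-at-0: output 0 ✗
  M6 stuck-at-1: output 1 ✓
  M7 stuck-at-0: output 0 ✗
  M7 stuck-at-1: output 1 ✓
Consistent faults: {M2 stuck-at-1, M3 stuck-at-1, M5 stuck-at-1, M6 stuck-at-1, M7 stuck-at-1} — 5 in all.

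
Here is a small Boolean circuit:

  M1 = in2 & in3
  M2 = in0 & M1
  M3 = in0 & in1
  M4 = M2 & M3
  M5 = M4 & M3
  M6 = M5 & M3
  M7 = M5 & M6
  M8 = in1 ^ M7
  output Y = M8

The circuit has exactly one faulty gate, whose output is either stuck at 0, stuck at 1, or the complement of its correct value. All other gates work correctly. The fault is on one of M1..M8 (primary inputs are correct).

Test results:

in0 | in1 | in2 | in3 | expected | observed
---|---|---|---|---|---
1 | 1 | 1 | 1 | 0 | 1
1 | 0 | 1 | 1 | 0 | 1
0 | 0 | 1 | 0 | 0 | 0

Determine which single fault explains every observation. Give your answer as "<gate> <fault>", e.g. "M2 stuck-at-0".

Fault-free values for test 1 (in0=1, in1=1, in2=1, in3=1): M1=1, M2=1, M3=1, M4=1, M5=1, M6=1, M7=1, M8=0, giving Y=0. Observed 1.
Test 1: faults giving observed 1 are {M1 stuck-at-0, M1 inverted output, M2 stuck-at-0, M2 inverted output, M3 stuck-at-0, M3 inverted output, M4 stuck-at-0, M4 inverted output, M5 stuck-at-0, M5 inverted output, M6 stuck-at-0, M6 inverted output, M7 stuck-at-0, M7 inverted output, M8 stuck-at-1, M8 inverted output}.
Test 2 (in0=1, in1=0, in2=1, in3=1): fault-free M1=1, M2=1, M3=0, M4=0, M5=0, M6=0, M7=0, M8=0 → 0; observed 1. Eliminates M1 stuck-at-0, M1 inverted output, M2 stuck-at-0, M2 inverted output, M3 stuck-at-0, M4 stuck-at-0, M4 inverted output, M5 stuck-at-0, M5 inverted output, M6 stuck-at-0, M6 inverted output, M7 stuck-at-0.
Test 3 (in0=0, in1=0, in2=1, in3=0): fault-free M1=0, M2=0, M3=0, M4=0, M5=0, M6=0, M7=0, M8=0 → 0; observed 0. Eliminates M7 inverted output, M8 stuck-at-1, M8 inverted output.
Only M3 inverted output is consistent with every test.

M3 inverted output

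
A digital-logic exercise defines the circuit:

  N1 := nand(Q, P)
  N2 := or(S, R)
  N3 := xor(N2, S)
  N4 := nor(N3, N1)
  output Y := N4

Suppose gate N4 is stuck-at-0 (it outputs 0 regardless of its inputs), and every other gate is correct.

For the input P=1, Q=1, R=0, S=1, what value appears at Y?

Propagate with N4 forced: N1=0, N2=1, N3=0, N4=0 [stuck-at-0].
So Y = 0. (Without the fault it would be 1.)

0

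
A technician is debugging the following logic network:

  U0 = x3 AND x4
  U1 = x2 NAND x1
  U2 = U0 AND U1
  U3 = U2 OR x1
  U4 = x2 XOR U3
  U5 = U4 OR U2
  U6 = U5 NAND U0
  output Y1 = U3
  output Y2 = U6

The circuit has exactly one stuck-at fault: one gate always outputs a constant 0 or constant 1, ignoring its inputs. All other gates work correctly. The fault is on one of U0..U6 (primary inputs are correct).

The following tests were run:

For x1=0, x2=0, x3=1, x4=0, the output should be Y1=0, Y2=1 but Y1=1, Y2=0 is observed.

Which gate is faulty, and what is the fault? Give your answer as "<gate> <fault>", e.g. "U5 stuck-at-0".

U0 stuck-at-1

Fault-free values for test 1 (x1=0, x2=0, x3=1, x4=0): U0=0, U1=1, U2=0, U3=0, U4=0, U5=0, U6=1, giving Y1=0, Y2=1. Observed Y1=1, Y2=0.
Test 1: faults giving observed Y1=1, Y2=0 are {U0 stuck-at-1}.
Only U0 stuck-at-1 is consistent with every test.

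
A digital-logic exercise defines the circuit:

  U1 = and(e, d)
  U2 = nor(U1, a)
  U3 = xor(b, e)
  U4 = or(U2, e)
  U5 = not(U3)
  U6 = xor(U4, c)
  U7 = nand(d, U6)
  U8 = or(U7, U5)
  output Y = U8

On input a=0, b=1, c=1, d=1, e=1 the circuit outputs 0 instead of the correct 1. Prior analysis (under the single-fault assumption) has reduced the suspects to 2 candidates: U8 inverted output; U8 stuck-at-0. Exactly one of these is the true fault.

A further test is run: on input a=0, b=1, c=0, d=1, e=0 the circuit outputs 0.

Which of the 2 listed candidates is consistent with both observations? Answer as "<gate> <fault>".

U8 stuck-at-0

Evaluate each candidate on input a=0, b=1, c=0, d=1, e=0:
  U8 inverted output: U1=0, U2=1, U3=1, U4=1, U5=0, U6=1, U7=0, U8=1 [inverted output] → 1 — eliminated
  U8 stuck-at-0: U1=0, U2=1, U3=1, U4=1, U5=0, U6=1, U7=0, U8=0 [stuck-at-0] → 0 — matches
Only U8 stuck-at-0 reproduces the observed 0.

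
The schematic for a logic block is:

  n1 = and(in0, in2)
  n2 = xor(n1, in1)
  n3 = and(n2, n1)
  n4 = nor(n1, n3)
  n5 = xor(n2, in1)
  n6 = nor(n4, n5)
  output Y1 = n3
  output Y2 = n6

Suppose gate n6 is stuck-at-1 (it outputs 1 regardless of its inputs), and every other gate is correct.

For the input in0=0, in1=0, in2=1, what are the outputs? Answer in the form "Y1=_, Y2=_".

Propagate with n6 forced: n1=0, n2=0, n3=0, n4=1, n5=0, n6=1 [stuck-at-1].
So the outputs are Y1=0, Y2=1. (Without the fault they would be Y1=0, Y2=0.)

Y1=0, Y2=1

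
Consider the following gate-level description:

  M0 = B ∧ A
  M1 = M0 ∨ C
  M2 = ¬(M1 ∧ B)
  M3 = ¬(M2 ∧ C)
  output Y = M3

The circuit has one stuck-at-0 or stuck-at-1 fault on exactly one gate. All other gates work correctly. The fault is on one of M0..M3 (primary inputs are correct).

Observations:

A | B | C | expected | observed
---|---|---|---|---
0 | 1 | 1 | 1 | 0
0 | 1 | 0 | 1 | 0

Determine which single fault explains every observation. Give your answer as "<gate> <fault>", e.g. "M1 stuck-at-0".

Fault-free values for test 1 (A=0, B=1, C=1): M0=0, M1=1, M2=0, M3=1, giving Y=1. Observed 0.
Test 1: faults giving observed 0 are {M1 stuck-at-0, M2 stuck-at-1, M3 stuck-at-0}.
Test 2 (A=0, B=1, C=0): fault-free M0=0, M1=0, M2=1, M3=1 → 1; observed 0. Eliminates M1 stuck-at-0, M2 stuck-at-1.
Only M3 stuck-at-0 is consistent with every test.

M3 stuck-at-0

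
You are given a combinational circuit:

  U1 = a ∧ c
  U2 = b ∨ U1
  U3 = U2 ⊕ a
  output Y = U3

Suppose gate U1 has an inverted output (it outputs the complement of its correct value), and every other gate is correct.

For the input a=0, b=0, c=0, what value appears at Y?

Propagate with U1 forced: U1=1 [inverted output], U2=1, U3=1.
So Y = 1. (Without the fault it would be 0.)

1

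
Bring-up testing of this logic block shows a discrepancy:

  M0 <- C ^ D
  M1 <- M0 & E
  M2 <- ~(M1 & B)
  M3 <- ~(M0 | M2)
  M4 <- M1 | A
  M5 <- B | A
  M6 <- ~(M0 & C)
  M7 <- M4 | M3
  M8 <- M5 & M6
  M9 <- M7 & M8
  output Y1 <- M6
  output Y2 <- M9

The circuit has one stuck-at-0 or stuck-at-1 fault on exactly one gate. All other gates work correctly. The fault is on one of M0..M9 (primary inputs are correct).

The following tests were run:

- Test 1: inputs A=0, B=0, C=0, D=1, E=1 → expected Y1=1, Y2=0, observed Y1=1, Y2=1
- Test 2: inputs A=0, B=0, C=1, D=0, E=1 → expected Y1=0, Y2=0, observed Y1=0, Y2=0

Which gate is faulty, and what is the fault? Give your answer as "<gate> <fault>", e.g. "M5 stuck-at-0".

M5 stuck-at-1

Fault-free values for test 1 (A=0, B=0, C=0, D=1, E=1): M0=1, M1=1, M2=1, M3=0, M4=1, M5=0, M6=1, M7=1, M8=0, M9=0, giving Y1=1, Y2=0. Observed Y1=1, Y2=1.
Test 1: faults giving observed Y1=1, Y2=1 are {M5 stuck-at-1, M8 stuck-at-1, M9 stuck-at-1}.
Test 2 (A=0, B=0, C=1, D=0, E=1): fault-free M0=1, M1=1, M2=1, M3=0, M4=1, M5=0, M6=0, M7=1, M8=0, M9=0 → Y1=0, Y2=0; observed Y1=0, Y2=0. Eliminates M8 stuck-at-1, M9 stuck-at-1.
Only M5 stuck-at-1 is consistent with every test.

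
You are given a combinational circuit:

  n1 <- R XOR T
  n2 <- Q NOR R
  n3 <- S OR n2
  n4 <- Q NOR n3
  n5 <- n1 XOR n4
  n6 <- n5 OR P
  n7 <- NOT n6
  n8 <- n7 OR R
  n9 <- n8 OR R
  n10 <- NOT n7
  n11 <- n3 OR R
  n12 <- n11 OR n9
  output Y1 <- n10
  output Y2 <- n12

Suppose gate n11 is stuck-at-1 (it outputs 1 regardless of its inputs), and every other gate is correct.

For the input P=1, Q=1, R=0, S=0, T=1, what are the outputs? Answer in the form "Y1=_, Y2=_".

Y1=1, Y2=1

Propagate with n11 forced: n1=1, n2=0, n3=0, n4=0, n5=1, n6=1, n7=0, n8=0, n9=0, n10=1, n11=1 [stuck-at-1], n12=1.
So the outputs are Y1=1, Y2=1. (Without the fault they would be Y1=1, Y2=0.)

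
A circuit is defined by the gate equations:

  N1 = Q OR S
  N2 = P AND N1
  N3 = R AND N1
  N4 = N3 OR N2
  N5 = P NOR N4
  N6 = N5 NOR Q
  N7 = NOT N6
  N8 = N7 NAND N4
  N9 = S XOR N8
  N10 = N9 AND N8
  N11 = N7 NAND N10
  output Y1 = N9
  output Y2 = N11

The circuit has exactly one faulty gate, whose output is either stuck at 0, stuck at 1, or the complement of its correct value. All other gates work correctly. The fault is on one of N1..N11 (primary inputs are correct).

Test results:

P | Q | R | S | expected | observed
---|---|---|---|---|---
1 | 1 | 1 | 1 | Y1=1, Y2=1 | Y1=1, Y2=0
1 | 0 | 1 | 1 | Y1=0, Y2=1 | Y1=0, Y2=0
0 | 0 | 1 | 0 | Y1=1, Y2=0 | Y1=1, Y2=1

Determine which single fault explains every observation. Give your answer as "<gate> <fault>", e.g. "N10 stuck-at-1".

N11 inverted output

Fault-free values for test 1 (P=1, Q=1, R=1, S=1): N1=1, N2=1, N3=1, N4=1, N5=0, N6=0, N7=1, N8=0, N9=1, N10=0, N11=1, giving Y1=1, Y2=1. Observed Y1=1, Y2=0.
Test 1: faults giving observed Y1=1, Y2=0 are {N10 stuck-at-1, N10 inverted output, N11 stuck-at-0, N11 inverted output}.
Test 2 (P=1, Q=0, R=1, S=1): fault-free N1=1, N2=1, N3=1, N4=1, N5=0, N6=1, N7=0, N8=1, N9=0, N10=0, N11=1 → Y1=0, Y2=1; observed Y1=0, Y2=0. Eliminates N10 stuck-at-1, N10 inverted output.
Test 3 (P=0, Q=0, R=1, S=0): fault-free N1=0, N2=0, N3=0, N4=0, N5=1, N6=0, N7=1, N8=1, N9=1, N10=1, N11=0 → Y1=1, Y2=0; observed Y1=1, Y2=1. Eliminates N11 stuck-at-0.
Only N11 inverted output is consistent with every test.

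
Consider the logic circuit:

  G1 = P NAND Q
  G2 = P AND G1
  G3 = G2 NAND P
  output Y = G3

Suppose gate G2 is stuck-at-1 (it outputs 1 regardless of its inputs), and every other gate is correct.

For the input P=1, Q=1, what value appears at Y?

0

Propagate with G2 forced: G1=0, G2=1 [stuck-at-1], G3=0.
So Y = 0. (Without the fault it would be 1.)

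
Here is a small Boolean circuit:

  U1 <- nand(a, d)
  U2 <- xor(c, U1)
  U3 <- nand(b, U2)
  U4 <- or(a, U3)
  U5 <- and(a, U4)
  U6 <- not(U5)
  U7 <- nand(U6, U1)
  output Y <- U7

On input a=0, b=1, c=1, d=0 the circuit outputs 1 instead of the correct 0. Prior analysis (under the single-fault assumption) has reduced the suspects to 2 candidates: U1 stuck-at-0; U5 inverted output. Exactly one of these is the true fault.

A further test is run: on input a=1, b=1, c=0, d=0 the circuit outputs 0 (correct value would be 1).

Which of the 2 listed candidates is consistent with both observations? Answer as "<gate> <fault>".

U5 inverted output

Evaluate each candidate on input a=1, b=1, c=0, d=0:
  U1 stuck-at-0: U1=0 [stuck-at-0], U2=0, U3=1, U4=1, U5=1, U6=0, U7=1 → 1 — eliminated
  U5 inverted output: U1=1, U2=1, U3=0, U4=1, U5=0 [inverted output], U6=1, U7=0 → 0 — matches
Only U5 inverted output reproduces the observed 0.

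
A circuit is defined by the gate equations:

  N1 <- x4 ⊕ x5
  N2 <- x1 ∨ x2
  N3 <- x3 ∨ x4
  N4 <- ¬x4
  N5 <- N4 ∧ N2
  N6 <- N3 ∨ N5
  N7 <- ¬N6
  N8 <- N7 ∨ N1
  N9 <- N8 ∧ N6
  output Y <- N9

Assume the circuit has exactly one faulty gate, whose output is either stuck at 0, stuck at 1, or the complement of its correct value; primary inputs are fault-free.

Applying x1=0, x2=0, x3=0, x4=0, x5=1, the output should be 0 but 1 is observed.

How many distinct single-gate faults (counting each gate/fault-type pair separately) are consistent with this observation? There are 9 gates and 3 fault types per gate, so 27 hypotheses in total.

Fault-free: N1=1, N2=0, N3=0, N4=1, N5=0, N6=0, N7=1, N8=1, N9=0 → 0. Observed 1.
  N1: none of the 3 fault types match ✗
  N2: stuck-at-1, inverted output ✓; others ✗
  N3: stuck-at-1, inverted output ✓; others ✗
  N4: none of the 3 fault types match ✗
  N5: stuck-at-1, inverted output ✓; others ✗
  N6: stuck-at-1, inverted output ✓; others ✗
  N7: none of the 3 fault types match ✗
  N8: none of the 3 fault types match ✗
  N9: stuck-at-1, inverted output ✓; others ✗
Consistent faults: {N2 stuck-at-1, N2 inverted output, N3 stuck-at-1, N3 inverted output, N5 stuck-at-1, N5 inverted output, N6 stuck-at-1, N6 inverted output, N9 stuck-at-1, N9 inverted output} — 10 in all.

10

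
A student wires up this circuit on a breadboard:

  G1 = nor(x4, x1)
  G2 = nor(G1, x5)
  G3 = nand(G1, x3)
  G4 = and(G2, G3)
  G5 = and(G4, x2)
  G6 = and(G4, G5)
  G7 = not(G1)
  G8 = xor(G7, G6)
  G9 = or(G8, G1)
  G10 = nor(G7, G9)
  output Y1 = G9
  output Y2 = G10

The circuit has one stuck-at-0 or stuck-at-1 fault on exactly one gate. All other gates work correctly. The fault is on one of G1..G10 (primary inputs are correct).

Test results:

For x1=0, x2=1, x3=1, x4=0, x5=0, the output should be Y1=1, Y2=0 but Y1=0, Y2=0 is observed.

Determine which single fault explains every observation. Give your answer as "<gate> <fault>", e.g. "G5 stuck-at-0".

G1 stuck-at-0

Fault-free values for test 1 (x1=0, x2=1, x3=1, x4=0, x5=0): G1=1, G2=0, G3=0, G4=0, G5=0, G6=0, G7=0, G8=0, G9=1, G10=0, giving Y1=1, Y2=0. Observed Y1=0, Y2=0.
Test 1: faults giving observed Y1=0, Y2=0 are {G1 stuck-at-0}.
Only G1 stuck-at-0 is consistent with every test.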